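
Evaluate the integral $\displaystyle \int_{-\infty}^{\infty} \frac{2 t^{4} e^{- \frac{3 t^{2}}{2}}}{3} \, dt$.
$\frac{2 \sqrt{6} \sqrt{\pi}}{27}$

Start from the elementary integral
$$J(a) = \int_{-\infty}^{\infty} \frac{2 e^{- a t^{2}}}{3} \, dt = \frac{2 \sqrt{\pi}}{3 \sqrt{a}}.$$

Differentiating under the integral sign brings down a factor of $(-t^2)$:
$$\frac{dJ}{da} = \int_{-\infty}^{\infty} - \frac{2 t^{2} e^{- a t^{2}}}{3} \, dt = - \frac{\sqrt{\pi}}{3 a^{\frac{3}{2}}}.$$

Repeating twice in total — each differentiation brings down another $(-t^2)$ — gives
$$\frac{d^{2}J}{da^{2}} = \int_{-\infty}^{\infty} \frac{2 t^{4} e^{- a t^{2}}}{3} \, dt = \frac{\sqrt{\pi}}{2 a^{\frac{5}{2}}},$$
and the integrand here is exactly the target integrand, so $I = \frac{\sqrt{\pi}}{2 a^{\frac{5}{2}}}$.

Setting $a = \frac{3}{2}$:
$$I = \frac{2 \sqrt{6} \sqrt{\pi}}{27}.$$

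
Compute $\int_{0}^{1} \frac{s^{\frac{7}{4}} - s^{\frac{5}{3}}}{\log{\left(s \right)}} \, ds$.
$- \log{\left(\frac{32}{33} \right)}$

Consider the one-parameter family: let $I(a) = \int_{0}^{1} \frac{s^{\frac{7}{4}} - s^{a}}{\log{\left(s \right)}} \, ds$.

Since $\dfrac{\partial}{\partial a}\,s^{a} = s^{a} \ln s$, the $\ln s$ in the denominator cancels and
$$\frac{dI}{da} = \int_{0}^{1} -1 s^{a} \, ds = -1 \left[\frac{s^{a+1}}{a+1}\right]_0^1 = - \frac{1}{a + 1}.$$

Integrating with respect to $a$ gives $I(a) = - \log{\left(\frac{4 a}{11} + \frac{4}{11} \right)} + C$.

At $a = \frac{7}{4}$ the integrand is identically $0$, so $I(\frac{7}{4}) = 0$. The closed form gives $0$, hence $C = 0$.

Setting $a = \frac{5}{3}$:
$$I = - \log{\left(\frac{32}{33} \right)}.$$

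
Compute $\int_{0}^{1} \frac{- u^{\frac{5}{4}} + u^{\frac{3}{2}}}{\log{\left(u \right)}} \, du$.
$- \log{\left(\frac{9}{10} \right)}$

Replace the exponent $\frac{5}{4}$ by a parameter $a$: let $I(a) = \int_{0}^{1} \frac{u^{\frac{3}{2}} - u^{a}}{\log{\left(u \right)}} \, du$.

Since $\dfrac{\partial}{\partial a}\,u^{a} = u^{a} \ln u$, the $\ln u$ in the denominator cancels and
$$\frac{dI}{da} = \int_{0}^{1} -1 u^{a} \, du = -1 \left[\frac{u^{a+1}}{a+1}\right]_0^1 = - \frac{1}{a + 1}.$$

Integrating with respect to $a$ gives $I(a) = - \log{\left(\frac{2 a}{5} + \frac{2}{5} \right)} + C$.

At $a = \frac{3}{2}$ the integrand is identically $0$, so $I(\frac{3}{2}) = 0$. The closed form gives $0$, hence $C = 0$.

Setting $a = \frac{5}{4}$:
$$I = - \log{\left(\frac{9}{10} \right)}.$$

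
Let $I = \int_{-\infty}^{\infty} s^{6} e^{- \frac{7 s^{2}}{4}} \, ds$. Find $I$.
$\frac{240 \sqrt{7} \sqrt{\pi}}{2401}$

Begin with the known integral
$$J(a) = \int_{-\infty}^{\infty} e^{- a s^{2}} \, ds = \frac{\sqrt{\pi}}{\sqrt{a}}.$$

Differentiating under the integral sign brings down a factor of $(-s^2)$:
$$\frac{dJ}{da} = \int_{-\infty}^{\infty} - s^{2} e^{- a s^{2}} \, ds = - \frac{\sqrt{\pi}}{2 a^{\frac{3}{2}}}.$$

Repeating $3$ times in total — each differentiation brings down another $(-s^2)$ — gives
$$\frac{d^{3}J}{da^{3}} = \int_{-\infty}^{\infty} - s^{6} e^{- a s^{2}} \, ds = - \frac{15 \sqrt{\pi}}{8 a^{\frac{7}{2}}},$$
and the integrand here is $(-1)^{3}$ times the target integrand, so $I = (-1)^{3}\,\frac{d^{3}J}{da^{3}} = \frac{15 \sqrt{\pi}}{8 a^{\frac{7}{2}}}$.

Setting $a = \frac{7}{4}$:
$$I = \frac{240 \sqrt{7} \sqrt{\pi}}{2401}.$$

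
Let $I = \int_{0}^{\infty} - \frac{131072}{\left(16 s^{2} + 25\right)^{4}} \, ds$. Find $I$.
$- \frac{1024 \pi}{15625}$

Recall the elementary integral
$$J(a) = \int_{0}^{\infty} - \frac{2}{a^{2} + s^{2}} \, ds = - \frac{\pi}{a}.$$

Differentiating under the integral sign with respect to $a$,
$$\frac{dJ}{da} = \int_{0}^{\infty} \frac{4 a}{\left(a^{2} + s^{2}\right)^{2}} \, ds = \frac{\pi}{a^{2}},$$
so $\int_{0}^{\infty} - \frac{2}{\left(a^{2} + s^{2}\right)^{2}} \, ds = - \frac{\pi}{2 a^{3}}$.

Repeating — each differentiation of $1/(s^2+a^2)^j$ produces $-2ja/(s^2+a^2)^{j+1}$ — and dividing through by $-2ja$ at each step yields, after $3$ differentiations in total,
$$\int_{0}^{\infty} - \frac{2}{\left(a^{2} + s^{2}\right)^{4}} \, ds = - \frac{5 \pi}{16 a^{7}}.$$

Setting $a = \frac{5}{4}$:
$$I = - \frac{1024 \pi}{15625}.$$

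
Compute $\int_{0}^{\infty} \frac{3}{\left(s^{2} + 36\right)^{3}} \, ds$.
$\frac{\pi}{13824}$

Start from the standard arctangent integral
$$J(a) = \int_{0}^{\infty} \frac{3}{a^{2} + s^{2}} \, ds = \frac{3 \pi}{2 a}.$$

Differentiating under the integral sign with respect to $a$,
$$\frac{dJ}{da} = \int_{0}^{\infty} - \frac{6 a}{\left(a^{2} + s^{2}\right)^{2}} \, ds = - \frac{3 \pi}{2 a^{2}},$$
so $\int_{0}^{\infty} \frac{3}{\left(a^{2} + s^{2}\right)^{2}} \, ds = \frac{3 \pi}{4 a^{3}}$.

Repeating — each differentiation of $1/(s^2+a^2)^j$ produces $-2ja/(s^2+a^2)^{j+1}$ — and dividing through by $-2ja$ at each step yields, after $2$ differentiations in total,
$$\int_{0}^{\infty} \frac{3}{\left(a^{2} + s^{2}\right)^{3}} \, ds = \frac{9 \pi}{16 a^{5}}.$$

Setting $a = 6$:
$$I = \frac{\pi}{13824}.$$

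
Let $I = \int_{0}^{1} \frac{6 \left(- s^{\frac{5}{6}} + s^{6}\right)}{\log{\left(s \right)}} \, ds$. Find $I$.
$\log{\left(\frac{5489031744}{1771561} \right)}$

Replace the exponent $6$ by a parameter $a$: let $I(a) = \int_{0}^{1} \frac{6 \left(- s^{\frac{5}{6}} + s^{a}\right)}{\log{\left(s \right)}} \, ds$.

Since $\dfrac{\partial}{\partial a}\,s^{a} = s^{a} \ln s$, the $\ln s$ in the denominator cancels and
$$\frac{dI}{da} = \int_{0}^{1} 6 s^{a} \, ds = 6 \left[\frac{s^{a+1}}{a+1}\right]_0^1 = \frac{6}{a + 1}.$$

Integrating with respect to $a$ gives $I(a) = \log{\left(\frac{46656 \left(a + 1\right)^{6}}{1771561} \right)} + C$.

At $a = \frac{5}{6}$ the integrand is identically $0$, so $I(\frac{5}{6}) = 0$. The closed form gives $0$, hence $C = 0$.

Setting $a = 6$:
$$I = \log{\left(\frac{5489031744}{1771561} \right)}.$$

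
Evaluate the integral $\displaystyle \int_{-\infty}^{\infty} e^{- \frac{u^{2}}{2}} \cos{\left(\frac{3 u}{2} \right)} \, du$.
$\frac{\sqrt{2} \sqrt{\pi}}{e^{\frac{9}{8}}}$

Let $b$ denote the cosine frequency and define $I(b) = \int_{-\infty}^{\infty} e^{- \frac{u^{2}}{2}} \cos{\left(b u \right)} \, du$.

Differentiating under the integral sign,
$$I'(b) = \int_{-\infty}^{\infty} - u e^{- \frac{u^{2}}{2}} \sin{\left(b u \right)} \, du.$$

Integrate $\int_{-\infty}^{\infty} u \sin(b u)\, e^{- \frac{u^{2}}{2}}\, du$ by parts with $w = \sin(b u)$ and $dv = u\, e^{- \frac{u^{2}}{2}}\, du$, giving $v = - e^{- \frac{u^{2}}{2}}$. The boundary term vanishes and
$$\int_{-\infty}^{\infty} u \sin(b u)\, e^{- \frac{u^{2}}{2}}\, du = b \int_{-\infty}^{\infty} \cos(b u)\, e^{- \frac{u^{2}}{2}}\, du,$$
so $I'(b) = - b\, I(b)$.

This is a separable first-order ODE; solving with the initial condition $I(0) = \int_{-\infty}^{\infty} e^{- \frac{u^{2}}{2}}\,du = \sqrt{2} \sqrt{\pi}$ gives
$$I(b) = \sqrt{2} \sqrt{\pi} e^{- \frac{b^{2}}{2}}.$$

Setting $b = \frac{3}{2}$:
$$I = \frac{\sqrt{2} \sqrt{\pi}}{e^{\frac{9}{8}}}.$$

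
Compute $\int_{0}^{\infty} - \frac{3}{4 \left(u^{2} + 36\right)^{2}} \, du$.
$- \frac{\pi}{1152}$

Start from the standard arctangent integral
$$J(a) = \int_{0}^{\infty} - \frac{3}{4 \left(a^{2} + u^{2}\right)} \, du = - \frac{3 \pi}{8 a}.$$

Differentiating under the integral sign with respect to $a$,
$$\frac{dJ}{da} = \int_{0}^{\infty} \frac{3 a}{2 \left(a^{2} + u^{2}\right)^{2}} \, du = \frac{3 \pi}{8 a^{2}},$$
so $\int_{0}^{\infty} - \frac{3}{4 \left(a^{2} + u^{2}\right)^{2}} \, du = - \frac{3 \pi}{16 a^{3}}$.

Setting $a = 6$:
$$I = - \frac{\pi}{1152}.$$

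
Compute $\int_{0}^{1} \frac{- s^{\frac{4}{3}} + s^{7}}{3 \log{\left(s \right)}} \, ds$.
$- \frac{\log{\left(7 \right)}}{3} + \frac{\log{\left(3 \right)}}{3} + \log{\left(2 \right)}$

Consider the one-parameter family: let $I(a) = \int_{0}^{1} \frac{s^{7} - s^{a}}{3 \log{\left(s \right)}} \, ds$.

Since $\dfrac{\partial}{\partial a}\,s^{a} = s^{a} \ln s$, the $\ln s$ in the denominator cancels and
$$\frac{dI}{da} = \int_{0}^{1} - \frac{1}{3} s^{a} \, ds = - \frac{1}{3} \left[\frac{s^{a+1}}{a+1}\right]_0^1 = - \frac{1}{3 a + 3}.$$

Integrating with respect to $a$ gives $I(a) = - \frac{\log{\left(a + 1 \right)}}{3} + \log{\left(2 \right)} + C$.

At $a = 7$ the integrand is identically $0$, so $I(7) = 0$. The closed form gives $0$, hence $C = 0$.

Setting $a = \frac{4}{3}$:
$$I = - \frac{\log{\left(7 \right)}}{3} + \frac{\log{\left(3 \right)}}{3} + \log{\left(2 \right)}.$$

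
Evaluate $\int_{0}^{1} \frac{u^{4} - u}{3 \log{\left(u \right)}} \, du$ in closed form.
$- \frac{\log{\left(2 \right)}}{3} + \frac{\log{\left(5 \right)}}{3}$

Consider the one-parameter family: let $I(a) = \int_{0}^{1} \frac{- u + u^{a}}{3 \log{\left(u \right)}} \, du$.

Since $\dfrac{\partial}{\partial a}\,u^{a} = u^{a} \ln u$, the $\ln u$ in the denominator cancels and
$$\frac{dI}{da} = \int_{0}^{1} \frac{1}{3} u^{a} \, du = \frac{1}{3} \left[\frac{u^{a+1}}{a+1}\right]_0^1 = \frac{1}{3 \left(a + 1\right)}.$$

Integrating with respect to $a$ gives $I(a) = \frac{\log{\left(a + 1 \right)}}{3} - \frac{\log{\left(2 \right)}}{3} + C$.

At $a = 1$ the integrand is identically $0$, so $I(1) = 0$. The closed form gives $0$, hence $C = 0$.

Setting $a = 4$:
$$I = - \frac{\log{\left(2 \right)}}{3} + \frac{\log{\left(5 \right)}}{3}.$$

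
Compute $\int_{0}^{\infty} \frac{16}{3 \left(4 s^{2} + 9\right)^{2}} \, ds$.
$\frac{2 \pi}{81}$

Recall the elementary integral
$$J(a) = \int_{0}^{\infty} \frac{1}{3 \left(a^{2} + s^{2}\right)} \, ds = \frac{\pi}{6 a}.$$

Differentiating under the integral sign with respect to $a$,
$$\frac{dJ}{da} = \int_{0}^{\infty} - \frac{2 a}{3 \left(a^{2} + s^{2}\right)^{2}} \, ds = - \frac{\pi}{6 a^{2}},$$
so $\int_{0}^{\infty} \frac{1}{3 \left(a^{2} + s^{2}\right)^{2}} \, ds = \frac{\pi}{12 a^{3}}$.

Setting $a = \frac{3}{2}$:
$$I = \frac{2 \pi}{81}.$$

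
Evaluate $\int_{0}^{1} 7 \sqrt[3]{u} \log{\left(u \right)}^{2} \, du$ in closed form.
$\frac{189}{32}$

Start from the elementary integral
$$J(a) = \int_{0}^{1} 7 u^{a} \, du = \frac{7}{a + 1}.$$

Differentiating under the integral sign brings down a factor of $\ln u$:
$$\frac{dJ}{da} = \int_{0}^{1} 7 u^{a} \log{\left(u \right)} \, du = - \frac{7}{\left(a + 1\right)^{2}}.$$

Repeating twice in total — each differentiation brings down another $\ln u$ — gives
$$\frac{d^{2}J}{da^{2}} = \int_{0}^{1} 7 u^{a} \log{\left(u \right)}^{2} \, du = \frac{14}{\left(a + 1\right)^{3}},$$
and the integrand here is exactly the target integrand, so $I = \frac{14}{\left(a + 1\right)^{3}}$.

Setting $a = \frac{1}{3}$:
$$I = \frac{189}{32}.$$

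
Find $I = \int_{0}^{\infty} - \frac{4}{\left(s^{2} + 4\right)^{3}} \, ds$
$- \frac{3 \pi}{128}$

Recall the elementary integral
$$J(a) = \int_{0}^{\infty} - \frac{4}{a^{2} + s^{2}} \, ds = - \frac{2 \pi}{a}.$$

Differentiating under the integral sign with respect to $a$,
$$\frac{dJ}{da} = \int_{0}^{\infty} \frac{8 a}{\left(a^{2} + s^{2}\right)^{2}} \, ds = \frac{2 \pi}{a^{2}},$$
so $\int_{0}^{\infty} - \frac{4}{\left(a^{2} + s^{2}\right)^{2}} \, ds = - \frac{\pi}{a^{3}}$.

Repeating — each differentiation of $1/(s^2+a^2)^j$ produces $-2ja/(s^2+a^2)^{j+1}$ — and dividing through by $-2ja$ at each step yields, after $2$ differentiations in total,
$$\int_{0}^{\infty} - \frac{4}{\left(a^{2} + s^{2}\right)^{3}} \, ds = - \frac{3 \pi}{4 a^{5}}.$$

Setting $a = 2$:
$$I = - \frac{3 \pi}{128}.$$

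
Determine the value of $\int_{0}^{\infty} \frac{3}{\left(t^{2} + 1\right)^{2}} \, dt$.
$\frac{3 \pi}{4}$

Begin with the known result
$$J(a) = \int_{0}^{\infty} \frac{3}{a^{2} + t^{2}} \, dt = \frac{3 \pi}{2 a}.$$

Differentiating under the integral sign with respect to $a$,
$$\frac{dJ}{da} = \int_{0}^{\infty} - \frac{6 a}{\left(a^{2} + t^{2}\right)^{2}} \, dt = - \frac{3 \pi}{2 a^{2}},$$
so $\int_{0}^{\infty} \frac{3}{\left(a^{2} + t^{2}\right)^{2}} \, dt = \frac{3 \pi}{4 a^{3}}$.

Setting $a = 1$:
$$I = \frac{3 \pi}{4}.$$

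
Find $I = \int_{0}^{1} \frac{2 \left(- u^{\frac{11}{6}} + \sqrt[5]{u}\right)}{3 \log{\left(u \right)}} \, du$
$\log{\left(\frac{6 \sqrt[3]{510}}{85} \right)}$

Consider the one-parameter family: let $I(a) = \int_{0}^{1} \frac{2 \left(- u^{\frac{11}{6}} + u^{a}\right)}{3 \log{\left(u \right)}} \, du$.

Since $\dfrac{\partial}{\partial a}\,u^{a} = u^{a} \ln u$, the $\ln u$ in the denominator cancels and
$$\frac{dI}{da} = \int_{0}^{1} \frac{2}{3} u^{a} \, du = \frac{2}{3} \left[\frac{u^{a+1}}{a+1}\right]_0^1 = \frac{2}{3 \left(a + 1\right)}.$$

Integrating with respect to $a$ gives $I(a) = \log{\left(\frac{\sqrt[3]{17} \cdot 6^{\frac{2}{3}} \left(a + 1\right)^{\frac{2}{3}}}{17} \right)} + C$.

At $a = \frac{11}{6}$ the integrand is identically $0$, so $I(\frac{11}{6}) = 0$. The closed form gives $0$, hence $C = 0$.

Setting $a = \frac{1}{5}$:
$$I = \log{\left(\frac{6 \sqrt[3]{510}}{85} \right)}.$$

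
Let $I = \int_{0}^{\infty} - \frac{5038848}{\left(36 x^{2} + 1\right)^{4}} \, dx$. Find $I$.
$- 131220 \pi$

Begin with the known result
$$J(a) = \int_{0}^{\infty} - \frac{3}{a^{2} + x^{2}} \, dx = - \frac{3 \pi}{2 a}.$$

Differentiating under the integral sign with respect to $a$,
$$\frac{dJ}{da} = \int_{0}^{\infty} \frac{6 a}{\left(a^{2} + x^{2}\right)^{2}} \, dx = \frac{3 \pi}{2 a^{2}},$$
so $\int_{0}^{\infty} - \frac{3}{\left(a^{2} + x^{2}\right)^{2}} \, dx = - \frac{3 \pi}{4 a^{3}}$.

Repeating — each differentiation of $1/(x^2+a^2)^j$ produces $-2ja/(x^2+a^2)^{j+1}$ — and dividing through by $-2ja$ at each step yields, after $3$ differentiations in total,
$$\int_{0}^{\infty} - \frac{3}{\left(a^{2} + x^{2}\right)^{4}} \, dx = - \frac{15 \pi}{32 a^{7}}.$$

Setting $a = \frac{1}{6}$:
$$I = - 131220 \pi.$$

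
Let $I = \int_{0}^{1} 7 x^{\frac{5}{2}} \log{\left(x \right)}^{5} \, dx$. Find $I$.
$- \frac{7680}{16807}$

Consider the simpler parametrised integral
$$J(a) = \int_{0}^{1} 7 x^{a} \, dx = \frac{7}{a + 1}.$$

Differentiating under the integral sign brings down a factor of $\ln x$:
$$\frac{dJ}{da} = \int_{0}^{1} 7 x^{a} \log{\left(x \right)} \, dx = - \frac{7}{\left(a + 1\right)^{2}}.$$

Repeating $5$ times in total — each differentiation brings down another $\ln x$ — gives
$$\frac{d^{5}J}{da^{5}} = \int_{0}^{1} 7 x^{a} \log{\left(x \right)}^{5} \, dx = - \frac{840}{\left(a + 1\right)^{6}},$$
and the integrand here is exactly the target integrand, so $I = - \frac{840}{\left(a + 1\right)^{6}}$.

Setting $a = \frac{5}{2}$:
$$I = - \frac{7680}{16807}.$$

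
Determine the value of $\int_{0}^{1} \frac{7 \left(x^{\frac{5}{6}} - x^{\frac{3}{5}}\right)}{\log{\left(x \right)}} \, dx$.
$- \log{\left(\frac{587068342272}{1522435234375} \right)}$

Introduce a parameter $a$ in the exponent: let $I(a) = \int_{0}^{1} \frac{7 \left(x^{\frac{5}{6}} - x^{a}\right)}{\log{\left(x \right)}} \, dx$.

Since $\dfrac{\partial}{\partial a}\,x^{a} = x^{a} \ln x$, the $\ln x$ in the denominator cancels and
$$\frac{dI}{da} = \int_{0}^{1} -7 x^{a} \, dx = -7 \left[\frac{x^{a+1}}{a+1}\right]_0^1 = - \frac{7}{a + 1}.$$

Integrating with respect to $a$ gives $I(a) = - \log{\left(\frac{279936 \left(a + 1\right)^{7}}{19487171} \right)} + C$.

At $a = \frac{5}{6}$ the integrand is identically $0$, so $I(\frac{5}{6}) = 0$. The closed form gives $0$, hence $C = 0$.

Setting $a = \frac{3}{5}$:
$$I = - \log{\left(\frac{587068342272}{1522435234375} \right)}.$$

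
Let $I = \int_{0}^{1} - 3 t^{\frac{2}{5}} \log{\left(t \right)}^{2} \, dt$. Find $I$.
$- \frac{750}{343}$

Consider the simpler parametrised integral
$$J(a) = \int_{0}^{1} - 3 t^{a} \, dt = - \frac{3}{a + 1}.$$

Differentiating under the integral sign brings down a factor of $\ln t$:
$$\frac{dJ}{da} = \int_{0}^{1} - 3 t^{a} \log{\left(t \right)} \, dt = \frac{3}{\left(a + 1\right)^{2}}.$$

Repeating twice in total — each differentiation brings down another $\ln t$ — gives
$$\frac{d^{2}J}{da^{2}} = \int_{0}^{1} - 3 t^{a} \log{\left(t \right)}^{2} \, dt = - \frac{6}{\left(a + 1\right)^{3}},$$
and the integrand here is exactly the target integrand, so $I = - \frac{6}{\left(a + 1\right)^{3}}$.

Setting $a = \frac{2}{5}$:
$$I = - \frac{750}{343}.$$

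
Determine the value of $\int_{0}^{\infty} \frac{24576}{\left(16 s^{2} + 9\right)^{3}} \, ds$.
$\frac{128 \pi}{27}$

Start from the standard arctangent integral
$$J(a) = \int_{0}^{\infty} \frac{6}{a^{2} + s^{2}} \, ds = \frac{3 \pi}{a}.$$

Differentiating under the integral sign with respect to $a$,
$$\frac{dJ}{da} = \int_{0}^{\infty} - \frac{12 a}{\left(a^{2} + s^{2}\right)^{2}} \, ds = - \frac{3 \pi}{a^{2}},$$
so $\int_{0}^{\infty} \frac{6}{\left(a^{2} + s^{2}\right)^{2}} \, ds = \frac{3 \pi}{2 a^{3}}$.

Repeating — each differentiation of $1/(s^2+a^2)^j$ produces $-2ja/(s^2+a^2)^{j+1}$ — and dividing through by $-2ja$ at each step yields, after $2$ differentiations in total,
$$\int_{0}^{\infty} \frac{6}{\left(a^{2} + s^{2}\right)^{3}} \, ds = \frac{9 \pi}{8 a^{5}}.$$

Setting $a = \frac{3}{4}$:
$$I = \frac{128 \pi}{27}.$$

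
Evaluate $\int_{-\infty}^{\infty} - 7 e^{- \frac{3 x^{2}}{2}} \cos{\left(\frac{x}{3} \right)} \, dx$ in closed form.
$- \frac{7 \sqrt{6} \sqrt{\pi}}{3 e^{\frac{1}{54}}}$

Treat the cosine frequency as a parameter and define $I(b) = \int_{-\infty}^{\infty} - 7 e^{- \frac{3 x^{2}}{2}} \cos{\left(b x \right)} \, dx$.

Differentiating under the integral sign,
$$I'(b) = \int_{-\infty}^{\infty} 7 x e^{- \frac{3 x^{2}}{2}} \sin{\left(b x \right)} \, dx.$$

Integrate $\int_{-\infty}^{\infty} x \sin(b x)\, e^{- \frac{3 x^{2}}{2}}\, dx$ by parts with $u = \sin(b x)$ and $dv = x\, e^{- \frac{3 x^{2}}{2}}\, dx$, giving $v = - \frac{e^{- \frac{3 x^{2}}{2}}}{3}$. The boundary term vanishes and
$$\int_{-\infty}^{\infty} x \sin(b x)\, e^{- \frac{3 x^{2}}{2}}\, dx = \frac{b}{3} \int_{-\infty}^{\infty} \cos(b x)\, e^{- \frac{3 x^{2}}{2}}\, dx,$$
so $I'(b) = - \frac{b}{3}\, I(b)$.

This is a separable first-order ODE; solving with the initial condition $I(0) = \int_{-\infty}^{\infty} - 7 e^{- \frac{3 x^{2}}{2}}\,dx = - \frac{7 \sqrt{6} \sqrt{\pi}}{3}$ gives
$$I(b) = - \frac{7 \sqrt{6} \sqrt{\pi} e^{- \frac{b^{2}}{6}}}{3}.$$

Setting $b = \frac{1}{3}$:
$$I = - \frac{7 \sqrt{6} \sqrt{\pi}}{3 e^{\frac{1}{54}}}.$$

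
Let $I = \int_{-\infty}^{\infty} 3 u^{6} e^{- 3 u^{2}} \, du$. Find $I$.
$\frac{5 \sqrt{3} \sqrt{\pi}}{72}$

Consider the simpler parametrised integral
$$J(a) = \int_{-\infty}^{\infty} 3 e^{- a u^{2}} \, du = \frac{3 \sqrt{\pi}}{\sqrt{a}}.$$

Differentiating under the integral sign brings down a factor of $(-u^2)$:
$$\frac{dJ}{da} = \int_{-\infty}^{\infty} - 3 u^{2} e^{- a u^{2}} \, du = - \frac{3 \sqrt{\pi}}{2 a^{\frac{3}{2}}}.$$

Repeating $3$ times in total — each differentiation brings down another $(-u^2)$ — gives
$$\frac{d^{3}J}{da^{3}} = \int_{-\infty}^{\infty} - 3 u^{6} e^{- a u^{2}} \, du = - \frac{45 \sqrt{\pi}}{8 a^{\frac{7}{2}}},$$
and the integrand here is $(-1)^{3}$ times the target integrand, so $I = (-1)^{3}\,\frac{d^{3}J}{da^{3}} = \frac{45 \sqrt{\pi}}{8 a^{\frac{7}{2}}}$.

Setting $a = 3$:
$$I = \frac{5 \sqrt{3} \sqrt{\pi}}{72}.$$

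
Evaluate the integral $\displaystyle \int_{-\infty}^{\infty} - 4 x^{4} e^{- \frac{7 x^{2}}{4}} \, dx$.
$- \frac{96 \sqrt{7} \sqrt{\pi}}{343}$

Consider the simpler parametrised integral
$$J(a) = \int_{-\infty}^{\infty} - 4 e^{- a x^{2}} \, dx = - \frac{4 \sqrt{\pi}}{\sqrt{a}}.$$

Differentiating under the integral sign brings down a factor of $(-x^2)$:
$$\frac{dJ}{da} = \int_{-\infty}^{\infty} 4 x^{2} e^{- a x^{2}} \, dx = \frac{2 \sqrt{\pi}}{a^{\frac{3}{2}}}.$$

Repeating twice in total — each differentiation brings down another $(-x^2)$ — gives
$$\frac{d^{2}J}{da^{2}} = \int_{-\infty}^{\infty} - 4 x^{4} e^{- a x^{2}} \, dx = - \frac{3 \sqrt{\pi}}{a^{\frac{5}{2}}},$$
and the integrand here is exactly the target integrand, so $I = - \frac{3 \sqrt{\pi}}{a^{\frac{5}{2}}}$.

Setting $a = \frac{7}{4}$:
$$I = - \frac{96 \sqrt{7} \sqrt{\pi}}{343}.$$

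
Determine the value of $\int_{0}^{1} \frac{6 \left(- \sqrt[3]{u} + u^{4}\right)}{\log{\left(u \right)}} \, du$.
$\log{\left(\frac{11390625}{4096} \right)}$

Replace the exponent $\frac{1}{3}$ by a parameter $a$: let $I(a) = \int_{0}^{1} \frac{6 \left(u^{4} - u^{a}\right)}{\log{\left(u \right)}} \, du$.

Since $\dfrac{\partial}{\partial a}\,u^{a} = u^{a} \ln u$, the $\ln u$ in the denominator cancels and
$$\frac{dI}{da} = \int_{0}^{1} -6 u^{a} \, du = -6 \left[\frac{u^{a+1}}{a+1}\right]_0^1 = - \frac{6}{a + 1}.$$

Integrating with respect to $a$ gives $I(a) = \log{\left(\frac{15625}{\left(a + 1\right)^{6}} \right)} + C$.

At $a = 4$ the integrand is identically $0$, so $I(4) = 0$. The closed form gives $0$, hence $C = 0$.

Setting $a = \frac{1}{3}$:
$$I = \log{\left(\frac{11390625}{4096} \right)}.$$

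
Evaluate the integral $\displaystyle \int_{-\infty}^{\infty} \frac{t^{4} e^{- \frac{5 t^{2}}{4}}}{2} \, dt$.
$\frac{12 \sqrt{5} \sqrt{\pi}}{125}$

Begin with the known integral
$$J(a) = \int_{-\infty}^{\infty} \frac{e^{- a t^{2}}}{2} \, dt = \frac{\sqrt{\pi}}{2 \sqrt{a}}.$$

Differentiating under the integral sign brings down a factor of $(-t^2)$:
$$\frac{dJ}{da} = \int_{-\infty}^{\infty} - \frac{t^{2} e^{- a t^{2}}}{2} \, dt = - \frac{\sqrt{\pi}}{4 a^{\frac{3}{2}}}.$$

Repeating twice in total — each differentiation brings down another $(-t^2)$ — gives
$$\frac{d^{2}J}{da^{2}} = \int_{-\infty}^{\infty} \frac{t^{4} e^{- a t^{2}}}{2} \, dt = \frac{3 \sqrt{\pi}}{8 a^{\frac{5}{2}}},$$
and the integrand here is exactly the target integrand, so $I = \frac{3 \sqrt{\pi}}{8 a^{\frac{5}{2}}}$.

Setting $a = \frac{5}{4}$:
$$I = \frac{12 \sqrt{5} \sqrt{\pi}}{125}.$$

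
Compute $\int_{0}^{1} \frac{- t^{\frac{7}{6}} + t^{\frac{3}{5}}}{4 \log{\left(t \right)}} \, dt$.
$- \frac{\log{\left(65 \right)}}{4} + \frac{\log{\left(3 \right)}}{4} + \log{\left(2 \right)}$

Introduce a parameter $a$ in the exponent: let $I(a) = \int_{0}^{1} \frac{t^{\frac{3}{5}} - t^{a}}{4 \log{\left(t \right)}} \, dt$.

Since $\dfrac{\partial}{\partial a}\,t^{a} = t^{a} \ln t$, the $\ln t$ in the denominator cancels and
$$\frac{dI}{da} = \int_{0}^{1} - \frac{1}{4} t^{a} \, dt = - \frac{1}{4} \left[\frac{t^{a+1}}{a+1}\right]_0^1 = - \frac{1}{4 a + 4}.$$

Integrating with respect to $a$ gives $I(a) = - \frac{\log{\left(a + 1 \right)}}{4} - \frac{\log{\left(10 \right)}}{4} + \log{\left(2 \right)} + C$.

At $a = \frac{3}{5}$ the integrand is identically $0$, so $I(\frac{3}{5}) = 0$. The closed form gives $0$, hence $C = 0$.

Setting $a = \frac{7}{6}$:
$$I = - \frac{\log{\left(65 \right)}}{4} + \frac{\log{\left(3 \right)}}{4} + \log{\left(2 \right)}.$$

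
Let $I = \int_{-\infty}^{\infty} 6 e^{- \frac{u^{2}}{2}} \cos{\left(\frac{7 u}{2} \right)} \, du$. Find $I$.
$\frac{6 \sqrt{2} \sqrt{\pi}}{e^{\frac{49}{8}}}$

Treat the cosine frequency as a parameter and define $I(b) = \int_{-\infty}^{\infty} 6 e^{- \frac{u^{2}}{2}} \cos{\left(b u \right)} \, du$.

Differentiating under the integral sign,
$$I'(b) = \int_{-\infty}^{\infty} - 6 u e^{- \frac{u^{2}}{2}} \sin{\left(b u \right)} \, du.$$

Integrate $\int_{-\infty}^{\infty} u \sin(b u)\, e^{- \frac{u^{2}}{2}}\, du$ by parts with $w = \sin(b u)$ and $dv = u\, e^{- \frac{u^{2}}{2}}\, du$, giving $v = - e^{- \frac{u^{2}}{2}}$. The boundary term vanishes and
$$\int_{-\infty}^{\infty} u \sin(b u)\, e^{- \frac{u^{2}}{2}}\, du = b \int_{-\infty}^{\infty} \cos(b u)\, e^{- \frac{u^{2}}{2}}\, du,$$
so $I'(b) = - b\, I(b)$.

This is a separable first-order ODE; solving with the initial condition $I(0) = \int_{-\infty}^{\infty} 6 e^{- \frac{u^{2}}{2}}\,du = 6 \sqrt{2} \sqrt{\pi}$ gives
$$I(b) = 6 \sqrt{2} \sqrt{\pi} e^{- \frac{b^{2}}{2}}.$$

Setting $b = \frac{7}{2}$:
$$I = \frac{6 \sqrt{2} \sqrt{\pi}}{e^{\frac{49}{8}}}.$$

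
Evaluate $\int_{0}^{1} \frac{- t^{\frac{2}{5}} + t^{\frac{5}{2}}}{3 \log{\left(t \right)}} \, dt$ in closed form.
$- \frac{\log{\left(2 \right)}}{3} + \frac{\log{\left(5 \right)}}{3}$

Replace the exponent $\frac{5}{2}$ by a parameter $a$: let $I(a) = \int_{0}^{1} \frac{- t^{\frac{2}{5}} + t^{a}}{3 \log{\left(t \right)}} \, dt$.

Since $\dfrac{\partial}{\partial a}\,t^{a} = t^{a} \ln t$, the $\ln t$ in the denominator cancels and
$$\frac{dI}{da} = \int_{0}^{1} \frac{1}{3} t^{a} \, dt = \frac{1}{3} \left[\frac{t^{a+1}}{a+1}\right]_0^1 = \frac{1}{3 \left(a + 1\right)}.$$

Integrating with respect to $a$ gives $I(a) = \frac{\log{\left(a + 1 \right)}}{3} - \frac{\log{\left(7 \right)}}{3} + \frac{\log{\left(5 \right)}}{3} + C$.

At $a = \frac{2}{5}$ the integrand is identically $0$, so $I(\frac{2}{5}) = 0$. The closed form gives $0$, hence $C = 0$.

Setting $a = \frac{5}{2}$:
$$I = - \frac{\log{\left(2 \right)}}{3} + \frac{\log{\left(5 \right)}}{3}.$$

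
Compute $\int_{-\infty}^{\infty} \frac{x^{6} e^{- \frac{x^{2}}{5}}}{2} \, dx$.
$\frac{1875 \sqrt{5} \sqrt{\pi}}{16}$

Consider the simpler parametrised integral
$$J(a) = \int_{-\infty}^{\infty} \frac{e^{- a x^{2}}}{2} \, dx = \frac{\sqrt{\pi}}{2 \sqrt{a}}.$$

Differentiating under the integral sign brings down a factor of $(-x^2)$:
$$\frac{dJ}{da} = \int_{-\infty}^{\infty} - \frac{x^{2} e^{- a x^{2}}}{2} \, dx = - \frac{\sqrt{\pi}}{4 a^{\frac{3}{2}}}.$$

Repeating $3$ times in total — each differentiation brings down another $(-x^2)$ — gives
$$\frac{d^{3}J}{da^{3}} = \int_{-\infty}^{\infty} - \frac{x^{6} e^{- a x^{2}}}{2} \, dx = - \frac{15 \sqrt{\pi}}{16 a^{\frac{7}{2}}},$$
and the integrand here is $(-1)^{3}$ times the target integrand, so $I = (-1)^{3}\,\frac{d^{3}J}{da^{3}} = \frac{15 \sqrt{\pi}}{16 a^{\frac{7}{2}}}$.

Setting $a = \frac{1}{5}$:
$$I = \frac{1875 \sqrt{5} \sqrt{\pi}}{16}.$$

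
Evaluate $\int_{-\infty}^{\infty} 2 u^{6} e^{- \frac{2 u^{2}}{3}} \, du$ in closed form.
$\frac{405 \sqrt{6} \sqrt{\pi}}{64}$

Consider the simpler parametrised integral
$$J(a) = \int_{-\infty}^{\infty} 2 e^{- a u^{2}} \, du = \frac{2 \sqrt{\pi}}{\sqrt{a}}.$$

Differentiating under the integral sign brings down a factor of $(-u^2)$:
$$\frac{dJ}{da} = \int_{-\infty}^{\infty} - 2 u^{2} e^{- a u^{2}} \, du = - \frac{\sqrt{\pi}}{a^{\frac{3}{2}}}.$$

Repeating $3$ times in total — each differentiation brings down another $(-u^2)$ — gives
$$\frac{d^{3}J}{da^{3}} = \int_{-\infty}^{\infty} - 2 u^{6} e^{- a u^{2}} \, du = - \frac{15 \sqrt{\pi}}{4 a^{\frac{7}{2}}},$$
and the integrand here is $(-1)^{3}$ times the target integrand, so $I = (-1)^{3}\,\frac{d^{3}J}{da^{3}} = \frac{15 \sqrt{\pi}}{4 a^{\frac{7}{2}}}$.

Setting $a = \frac{2}{3}$:
$$I = \frac{405 \sqrt{6} \sqrt{\pi}}{64}.$$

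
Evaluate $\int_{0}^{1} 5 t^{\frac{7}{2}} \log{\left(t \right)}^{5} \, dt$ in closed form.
$- \frac{12800}{177147}$

Begin with the known integral
$$J(a) = \int_{0}^{1} 5 t^{a} \, dt = \frac{5}{a + 1}.$$

Differentiating under the integral sign brings down a factor of $\ln t$:
$$\frac{dJ}{da} = \int_{0}^{1} 5 t^{a} \log{\left(t \right)} \, dt = - \frac{5}{\left(a + 1\right)^{2}}.$$

Repeating $5$ times in total — each differentiation brings down another $\ln t$ — gives
$$\frac{d^{5}J}{da^{5}} = \int_{0}^{1} 5 t^{a} \log{\left(t \right)}^{5} \, dt = - \frac{600}{\left(a + 1\right)^{6}},$$
and the integrand here is exactly the target integrand, so $I = - \frac{600}{\left(a + 1\right)^{6}}$.

Setting $a = \frac{7}{2}$:
$$I = - \frac{12800}{177147}.$$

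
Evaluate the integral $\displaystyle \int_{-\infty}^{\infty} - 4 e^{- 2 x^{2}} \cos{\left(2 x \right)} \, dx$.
$- \frac{2 \sqrt{2} \sqrt{\pi}}{e^{\frac{1}{2}}}$

Treat the cosine frequency as a parameter and define $I(b) = \int_{-\infty}^{\infty} - 4 e^{- 2 x^{2}} \cos{\left(b x \right)} \, dx$.

Differentiating under the integral sign,
$$I'(b) = \int_{-\infty}^{\infty} 4 x e^{- 2 x^{2}} \sin{\left(b x \right)} \, dx.$$

Integrate $\int_{-\infty}^{\infty} x \sin(b x)\, e^{- 2 x^{2}}\, dx$ by parts with $u = \sin(b x)$ and $dv = x\, e^{- 2 x^{2}}\, dx$, giving $v = - \frac{e^{- 2 x^{2}}}{4}$. The boundary term vanishes and
$$\int_{-\infty}^{\infty} x \sin(b x)\, e^{- 2 x^{2}}\, dx = \frac{b}{4} \int_{-\infty}^{\infty} \cos(b x)\, e^{- 2 x^{2}}\, dx,$$
so $I'(b) = - \frac{b}{4}\, I(b)$.

This is a separable first-order ODE; solving with the initial condition $I(0) = \int_{-\infty}^{\infty} - 4 e^{- 2 x^{2}}\,dx = - 2 \sqrt{2} \sqrt{\pi}$ gives
$$I(b) = - 2 \sqrt{2} \sqrt{\pi} e^{- \frac{b^{2}}{8}}.$$

Setting $b = 2$:
$$I = - \frac{2 \sqrt{2} \sqrt{\pi}}{e^{\frac{1}{2}}}.$$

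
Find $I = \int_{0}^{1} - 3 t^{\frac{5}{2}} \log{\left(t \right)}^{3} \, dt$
$\frac{288}{2401}$

Consider the simpler parametrised integral
$$J(a) = \int_{0}^{1} - 3 t^{a} \, dt = - \frac{3}{a + 1}.$$

Differentiating under the integral sign brings down a factor of $\ln t$:
$$\frac{dJ}{da} = \int_{0}^{1} - 3 t^{a} \log{\left(t \right)} \, dt = \frac{3}{\left(a + 1\right)^{2}}.$$

Repeating $3$ times in total — each differentiation brings down another $\ln t$ — gives
$$\frac{d^{3}J}{da^{3}} = \int_{0}^{1} - 3 t^{a} \log{\left(t \right)}^{3} \, dt = \frac{18}{\left(a + 1\right)^{4}},$$
and the integrand here is exactly the target integrand, so $I = \frac{18}{\left(a + 1\right)^{4}}$.

Setting $a = \frac{5}{2}$:
$$I = \frac{288}{2401}.$$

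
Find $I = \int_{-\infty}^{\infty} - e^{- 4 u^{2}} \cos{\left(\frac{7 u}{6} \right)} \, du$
$- \frac{\sqrt{\pi}}{2 e^{\frac{49}{576}}}$

Define $I(b) = \int_{-\infty}^{\infty} - e^{- 4 u^{2}} \cos{\left(b u \right)} \, du$.

Differentiating under the integral sign,
$$I'(b) = \int_{-\infty}^{\infty} u e^{- 4 u^{2}} \sin{\left(b u \right)} \, du.$$

Integrate $\int_{-\infty}^{\infty} u \sin(b u)\, e^{- 4 u^{2}}\, du$ by parts with $w = \sin(b u)$ and $dv = u\, e^{- 4 u^{2}}\, du$, giving $v = - \frac{e^{- 4 u^{2}}}{8}$. The boundary term vanishes and
$$\int_{-\infty}^{\infty} u \sin(b u)\, e^{- 4 u^{2}}\, du = \frac{b}{8} \int_{-\infty}^{\infty} \cos(b u)\, e^{- 4 u^{2}}\, du,$$
so $I'(b) = - \frac{b}{8}\, I(b)$.

This is a separable first-order ODE; solving with the initial condition $I(0) = \int_{-\infty}^{\infty} - e^{- 4 u^{2}}\,du = - \frac{\sqrt{\pi}}{2}$ gives
$$I(b) = - \frac{\sqrt{\pi} e^{- \frac{b^{2}}{16}}}{2}.$$

Setting $b = \frac{7}{6}$:
$$I = - \frac{\sqrt{\pi}}{2 e^{\frac{49}{576}}}.$$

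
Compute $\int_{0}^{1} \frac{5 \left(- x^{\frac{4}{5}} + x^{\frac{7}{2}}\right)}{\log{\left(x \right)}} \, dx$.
$\log{\left(\frac{3125}{32} \right)}$

Consider the one-parameter family: let $I(a) = \int_{0}^{1} \frac{5 \left(- x^{\frac{4}{5}} + x^{a}\right)}{\log{\left(x \right)}} \, dx$.

Since $\dfrac{\partial}{\partial a}\,x^{a} = x^{a} \ln x$, the $\ln x$ in the denominator cancels and
$$\frac{dI}{da} = \int_{0}^{1} 5 x^{a} \, dx = 5 \left[\frac{x^{a+1}}{a+1}\right]_0^1 = \frac{5}{a + 1}.$$

Integrating with respect to $a$ gives $I(a) = \log{\left(\frac{3125 \left(a + 1\right)^{5}}{59049} \right)} + C$.

At $a = \frac{4}{5}$ the integrand is identically $0$, so $I(\frac{4}{5}) = 0$. The closed form gives $0$, hence $C = 0$.

Setting $a = \frac{7}{2}$:
$$I = \log{\left(\frac{3125}{32} \right)}.$$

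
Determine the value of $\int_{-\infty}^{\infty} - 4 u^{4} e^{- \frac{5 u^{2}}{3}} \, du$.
$- \frac{27 \sqrt{15} \sqrt{\pi}}{125}$

Start from the elementary integral
$$J(a) = \int_{-\infty}^{\infty} - 4 e^{- a u^{2}} \, du = - \frac{4 \sqrt{\pi}}{\sqrt{a}}.$$

Differentiating under the integral sign brings down a factor of $(-u^2)$:
$$\frac{dJ}{da} = \int_{-\infty}^{\infty} 4 u^{2} e^{- a u^{2}} \, du = \frac{2 \sqrt{\pi}}{a^{\frac{3}{2}}}.$$

Repeating twice in total — each differentiation brings down another $(-u^2)$ — gives
$$\frac{d^{2}J}{da^{2}} = \int_{-\infty}^{\infty} - 4 u^{4} e^{- a u^{2}} \, du = - \frac{3 \sqrt{\pi}}{a^{\frac{5}{2}}},$$
and the integrand here is exactly the target integrand, so $I = - \frac{3 \sqrt{\pi}}{a^{\frac{5}{2}}}$.

Setting $a = \frac{5}{3}$:
$$I = - \frac{27 \sqrt{15} \sqrt{\pi}}{125}.$$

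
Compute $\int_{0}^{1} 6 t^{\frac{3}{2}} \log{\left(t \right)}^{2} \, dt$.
$\frac{96}{125}$

Start from the elementary integral
$$J(a) = \int_{0}^{1} 6 t^{a} \, dt = \frac{6}{a + 1}.$$

Differentiating under the integral sign brings down a factor of $\ln t$:
$$\frac{dJ}{da} = \int_{0}^{1} 6 t^{a} \log{\left(t \right)} \, dt = - \frac{6}{\left(a + 1\right)^{2}}.$$

Repeating twice in total — each differentiation brings down another $\ln t$ — gives
$$\frac{d^{2}J}{da^{2}} = \int_{0}^{1} 6 t^{a} \log{\left(t \right)}^{2} \, dt = \frac{12}{\left(a + 1\right)^{3}},$$
and the integrand here is exactly the target integrand, so $I = \frac{12}{\left(a + 1\right)^{3}}$.

Setting $a = \frac{3}{2}$:
$$I = \frac{96}{125}.$$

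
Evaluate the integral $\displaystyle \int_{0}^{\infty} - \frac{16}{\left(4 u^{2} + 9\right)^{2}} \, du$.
$- \frac{2 \pi}{27}$

Begin with the known result
$$J(a) = \int_{0}^{\infty} - \frac{1}{a^{2} + u^{2}} \, du = - \frac{\pi}{2 a}.$$

Differentiating under the integral sign with respect to $a$,
$$\frac{dJ}{da} = \int_{0}^{\infty} \frac{2 a}{\left(a^{2} + u^{2}\right)^{2}} \, du = \frac{\pi}{2 a^{2}},$$
so $\int_{0}^{\infty} - \frac{1}{\left(a^{2} + u^{2}\right)^{2}} \, du = - \frac{\pi}{4 a^{3}}$.

Setting $a = \frac{3}{2}$:
$$I = - \frac{2 \pi}{27}.$$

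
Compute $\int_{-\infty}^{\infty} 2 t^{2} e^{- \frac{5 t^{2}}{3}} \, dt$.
$\frac{3 \sqrt{15} \sqrt{\pi}}{25}$

Consider the simpler parametrised integral
$$J(a) = \int_{-\infty}^{\infty} 2 e^{- a t^{2}} \, dt = \frac{2 \sqrt{\pi}}{\sqrt{a}}.$$

Differentiating under the integral sign brings down a factor of $(-t^2)$:
$$\frac{dJ}{da} = \int_{-\infty}^{\infty} - 2 t^{2} e^{- a t^{2}} \, dt = - \frac{\sqrt{\pi}}{a^{\frac{3}{2}}}.$$

The integral on the left is $-I$, so $I = \frac{\sqrt{\pi}}{a^{\frac{3}{2}}}$.

Setting $a = \frac{5}{3}$:
$$I = \frac{3 \sqrt{15} \sqrt{\pi}}{25}.$$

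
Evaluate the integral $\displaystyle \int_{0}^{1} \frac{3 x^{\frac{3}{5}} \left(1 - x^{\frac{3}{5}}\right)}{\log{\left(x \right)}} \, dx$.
$\log{\left(\frac{512}{1331} \right)}$

Replace the exponent $\frac{3}{5}$ by a parameter $a$: let $I(a) = \int_{0}^{1} \frac{3 \left(- x^{\frac{6}{5}} + x^{a}\right)}{\log{\left(x \right)}} \, dx$.

Since $\dfrac{\partial}{\partial a}\,x^{a} = x^{a} \ln x$, the $\ln x$ in the denominator cancels and
$$\frac{dI}{da} = \int_{0}^{1} 3 x^{a} \, dx = 3 \left[\frac{x^{a+1}}{a+1}\right]_0^1 = \frac{3}{a + 1}.$$

Integrating with respect to $a$ gives $I(a) = \log{\left(\frac{125 \left(a + 1\right)^{3}}{1331} \right)} + C$.

At $a = \frac{6}{5}$ the integrand is identically $0$, so $I(\frac{6}{5}) = 0$. The closed form gives $0$, hence $C = 0$.

Setting $a = \frac{3}{5}$:
$$I = \log{\left(\frac{512}{1331} \right)}.$$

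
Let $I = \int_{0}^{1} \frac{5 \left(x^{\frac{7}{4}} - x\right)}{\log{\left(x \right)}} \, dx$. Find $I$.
$\log{\left(\frac{161051}{32768} \right)}$

Consider the one-parameter family: let $I(a) = \int_{0}^{1} \frac{5 \left(- x + x^{a}\right)}{\log{\left(x \right)}} \, dx$.

Since $\dfrac{\partial}{\partial a}\,x^{a} = x^{a} \ln x$, the $\ln x$ in the denominator cancels and
$$\frac{dI}{da} = \int_{0}^{1} 5 x^{a} \, dx = 5 \left[\frac{x^{a+1}}{a+1}\right]_0^1 = \frac{5}{a + 1}.$$

Integrating with respect to $a$ gives $I(a) = \log{\left(\frac{\left(a + 1\right)^{5}}{32} \right)} + C$.

At $a = 1$ the integrand is identically $0$, so $I(1) = 0$. The closed form gives $0$, hence $C = 0$.

Setting $a = \frac{7}{4}$:
$$I = \log{\left(\frac{161051}{32768} \right)}.$$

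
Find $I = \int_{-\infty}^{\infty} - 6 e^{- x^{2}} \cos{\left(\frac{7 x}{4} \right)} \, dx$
$- \frac{6 \sqrt{\pi}}{e^{\frac{49}{64}}}$

Define $I(b) = \int_{-\infty}^{\infty} - 6 e^{- x^{2}} \cos{\left(b x \right)} \, dx$.

Differentiating under the integral sign,
$$I'(b) = \int_{-\infty}^{\infty} 6 x e^{- x^{2}} \sin{\left(b x \right)} \, dx.$$

Integrate $\int_{-\infty}^{\infty} x \sin(b x)\, e^{- x^{2}}\, dx$ by parts with $u = \sin(b x)$ and $dv = x\, e^{- x^{2}}\, dx$, giving $v = - \frac{e^{- x^{2}}}{2}$. The boundary term vanishes and
$$\int_{-\infty}^{\infty} x \sin(b x)\, e^{- x^{2}}\, dx = \frac{b}{2} \int_{-\infty}^{\infty} \cos(b x)\, e^{- x^{2}}\, dx,$$
so $I'(b) = - \frac{b}{2}\, I(b)$.

This is a separable first-order ODE; solving with the initial condition $I(0) = \int_{-\infty}^{\infty} - 6 e^{- x^{2}}\,dx = - 6 \sqrt{\pi}$ gives
$$I(b) = - 6 \sqrt{\pi} e^{- \frac{b^{2}}{4}}.$$

Setting $b = \frac{7}{4}$:
$$I = - \frac{6 \sqrt{\pi}}{e^{\frac{49}{64}}}.$$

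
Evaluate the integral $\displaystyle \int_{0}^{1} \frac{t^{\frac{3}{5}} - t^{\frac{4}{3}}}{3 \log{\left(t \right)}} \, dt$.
$- \frac{\log{\left(35 \right)}}{3} + \frac{\log{\left(3 \right)}}{3} + \log{\left(2 \right)}$

Replace the exponent $\frac{3}{5}$ by a parameter $a$: let $I(a) = \int_{0}^{1} \frac{- t^{\frac{4}{3}} + t^{a}}{3 \log{\left(t \right)}} \, dt$.

Since $\dfrac{\partial}{\partial a}\,t^{a} = t^{a} \ln t$, the $\ln t$ in the denominator cancels and
$$\frac{dI}{da} = \int_{0}^{1} \frac{1}{3} t^{a} \, dt = \frac{1}{3} \left[\frac{t^{a+1}}{a+1}\right]_0^1 = \frac{1}{3 \left(a + 1\right)}.$$

Integrating with respect to $a$ gives $I(a) = \frac{\log{\left(a + 1 \right)}}{3} - \frac{\log{\left(7 \right)}}{3} + \frac{\log{\left(3 \right)}}{3} + C$.

At $a = \frac{4}{3}$ the integrand is identically $0$, so $I(\frac{4}{3}) = 0$. The closed form gives $0$, hence $C = 0$.

Setting $a = \frac{3}{5}$:
$$I = - \frac{\log{\left(35 \right)}}{3} + \frac{\log{\left(3 \right)}}{3} + \log{\left(2 \right)}.$$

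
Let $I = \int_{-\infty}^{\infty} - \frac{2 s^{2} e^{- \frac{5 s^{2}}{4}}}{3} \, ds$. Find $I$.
$- \frac{8 \sqrt{5} \sqrt{\pi}}{75}$

Begin with the known integral
$$J(a) = \int_{-\infty}^{\infty} - \frac{2 e^{- a s^{2}}}{3} \, ds = - \frac{2 \sqrt{\pi}}{3 \sqrt{a}}.$$

Differentiating under the integral sign brings down a factor of $(-s^2)$:
$$\frac{dJ}{da} = \int_{-\infty}^{\infty} \frac{2 s^{2} e^{- a s^{2}}}{3} \, ds = \frac{\sqrt{\pi}}{3 a^{\frac{3}{2}}}.$$

The integral on the left is $-I$, so $I = - \frac{\sqrt{\pi}}{3 a^{\frac{3}{2}}}$.

Setting $a = \frac{5}{4}$:
$$I = - \frac{8 \sqrt{5} \sqrt{\pi}}{75}.$$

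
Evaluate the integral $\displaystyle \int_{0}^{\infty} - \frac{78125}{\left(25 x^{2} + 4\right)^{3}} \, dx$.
$- \frac{46875 \pi}{512}$

Begin with the known result
$$J(a) = \int_{0}^{\infty} - \frac{5}{a^{2} + x^{2}} \, dx = - \frac{5 \pi}{2 a}.$$

Differentiating under the integral sign with respect to $a$,
$$\frac{dJ}{da} = \int_{0}^{\infty} \frac{10 a}{\left(a^{2} + x^{2}\right)^{2}} \, dx = \frac{5 \pi}{2 a^{2}},$$
so $\int_{0}^{\infty} - \frac{5}{\left(a^{2} + x^{2}\right)^{2}} \, dx = - \frac{5 \pi}{4 a^{3}}$.

Repeating — each differentiation of $1/(x^2+a^2)^j$ produces $-2ja/(x^2+a^2)^{j+1}$ — and dividing through by $-2ja$ at each step yields, after $2$ differentiations in total,
$$\int_{0}^{\infty} - \frac{5}{\left(a^{2} + x^{2}\right)^{3}} \, dx = - \frac{15 \pi}{16 a^{5}}.$$

Setting $a = \frac{2}{5}$:
$$I = - \frac{46875 \pi}{512}.$$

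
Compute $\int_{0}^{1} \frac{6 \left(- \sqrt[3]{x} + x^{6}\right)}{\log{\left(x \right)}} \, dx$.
$\log{\left(\frac{85766121}{4096} \right)}$

Introduce a parameter $a$ in the exponent: let $I(a) = \int_{0}^{1} \frac{6 \left(x^{6} - x^{a}\right)}{\log{\left(x \right)}} \, dx$.

Since $\dfrac{\partial}{\partial a}\,x^{a} = x^{a} \ln x$, the $\ln x$ in the denominator cancels and
$$\frac{dI}{da} = \int_{0}^{1} -6 x^{a} \, dx = -6 \left[\frac{x^{a+1}}{a+1}\right]_0^1 = - \frac{6}{a + 1}.$$

Integrating with respect to $a$ gives $I(a) = \log{\left(\frac{117649}{\left(a + 1\right)^{6}} \right)} + C$.

At $a = 6$ the integrand is identically $0$, so $I(6) = 0$. The closed form gives $0$, hence $C = 0$.

Setting $a = \frac{1}{3}$:
$$I = \log{\left(\frac{85766121}{4096} \right)}.$$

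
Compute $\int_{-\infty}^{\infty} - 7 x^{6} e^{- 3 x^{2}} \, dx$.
$- \frac{35 \sqrt{3} \sqrt{\pi}}{216}$

Begin with the known integral
$$J(a) = \int_{-\infty}^{\infty} - 7 e^{- a x^{2}} \, dx = - \frac{7 \sqrt{\pi}}{\sqrt{a}}.$$

Differentiating under the integral sign brings down a factor of $(-x^2)$:
$$\frac{dJ}{da} = \int_{-\infty}^{\infty} 7 x^{2} e^{- a x^{2}} \, dx = \frac{7 \sqrt{\pi}}{2 a^{\frac{3}{2}}}.$$

Repeating $3$ times in total — each differentiation brings down another $(-x^2)$ — gives
$$\frac{d^{3}J}{da^{3}} = \int_{-\infty}^{\infty} 7 x^{6} e^{- a x^{2}} \, dx = \frac{105 \sqrt{\pi}}{8 a^{\frac{7}{2}}},$$
and the integrand here is $(-1)^{3}$ times the target integrand, so $I = (-1)^{3}\,\frac{d^{3}J}{da^{3}} = - \frac{105 \sqrt{\pi}}{8 a^{\frac{7}{2}}}$.

Setting $a = 3$:
$$I = - \frac{35 \sqrt{3} \sqrt{\pi}}{216}.$$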